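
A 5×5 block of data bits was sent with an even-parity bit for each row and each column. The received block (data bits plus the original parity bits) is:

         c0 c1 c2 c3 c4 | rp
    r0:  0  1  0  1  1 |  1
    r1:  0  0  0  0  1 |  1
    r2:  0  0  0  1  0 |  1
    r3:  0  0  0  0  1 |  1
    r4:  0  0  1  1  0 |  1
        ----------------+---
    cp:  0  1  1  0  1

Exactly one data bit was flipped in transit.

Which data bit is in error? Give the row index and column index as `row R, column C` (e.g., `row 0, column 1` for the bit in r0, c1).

row 4, column 3

Recompute each row's even parity and compare to rp:
  r0: data parity 1, sent rp 1 → ok
  r1: data parity 1, sent rp 1 → ok
  r2: data parity 1, sent rp 1 → ok
  r3: data parity 1, sent rp 1 → ok
  r4: data parity 0, sent rp 1 → mismatch
Recompute each column's even parity and compare to cp:
  c0: data parity 0, sent cp 0 → ok
  c1: data parity 1, sent cp 1 → ok
  c2: data parity 1, sent cp 1 → ok
  c3: data parity 1, sent cp 0 → mismatch
  c4: data parity 1, sent cp 1 → ok
Exactly one row (r4) and one column (c3) fail → the flipped bit is at their intersection.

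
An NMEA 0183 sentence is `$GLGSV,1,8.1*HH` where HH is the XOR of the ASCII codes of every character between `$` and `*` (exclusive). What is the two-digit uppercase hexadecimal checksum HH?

XOR the ASCII codes of the payload characters:
  'G' = 0x47 → acc = 0x47
  'L' = 0x4C → acc = 0x0B
  'G' = 0x47 → acc = 0x4C
  'S' = 0x53 → acc = 0x1F
  'V' = 0x56 → acc = 0x49
  ',' = 0x2C → acc = 0x65
  '1' = 0x31 → acc = 0x54
  ',' = 0x2C → acc = 0x78
  '8' = 0x38 → acc = 0x40
  '.' = 0x2E → acc = 0x6E
  '1' = 0x31 → acc = 0x5F
Checksum = 0x5F.

5F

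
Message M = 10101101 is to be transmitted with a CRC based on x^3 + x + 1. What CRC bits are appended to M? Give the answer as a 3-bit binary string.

000

Append 3 zeros: 10101101000. Divide by 1011 (XOR where the leading bit is 1):
  pos 0: 1010 XOR 1011 = 0001
  pos 3: 1110 XOR 1011 = 0101
  pos 4: 1011 XOR 1011 = 0000
Remainder (last 3 bits) = 000. This is the CRC / FCS.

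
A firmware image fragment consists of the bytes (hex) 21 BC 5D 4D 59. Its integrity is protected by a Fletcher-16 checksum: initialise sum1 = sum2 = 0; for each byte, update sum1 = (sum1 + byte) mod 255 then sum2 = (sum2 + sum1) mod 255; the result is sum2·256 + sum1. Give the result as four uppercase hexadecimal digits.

A4E1

Running sums (mod 255):
  after byte 0 (21): sum1=33, sum2=33
  after byte 1 (BC): sum1=221, sum2=254
  after byte 2 (5D): sum1=59, sum2=58
  after byte 3 (4D): sum1=136, sum2=194
  after byte 4 (59): sum1=225, sum2=164
Checksum = sum2·256 + sum1 = 164·256 + 225 = 42209 = 0xA4E1.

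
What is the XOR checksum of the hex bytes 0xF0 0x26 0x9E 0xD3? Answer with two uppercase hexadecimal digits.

9B

XOR the bytes together:
  start with 0xF0
  0xF0 ⊕ 0x26 = 0xD6
  0xD6 ⊕ 0x9E = 0x48
  0x48 ⊕ 0xD3 = 0x9B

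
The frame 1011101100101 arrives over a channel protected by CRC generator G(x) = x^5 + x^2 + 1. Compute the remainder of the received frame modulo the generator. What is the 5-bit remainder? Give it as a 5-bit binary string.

Modulo-2 division of 1011101100101 by 100101:
  pos 0: 101110 XOR 100101 = 001011
  pos 2: 101111 XOR 100101 = 001010
  pos 4: 101000 XOR 100101 = 001101
  pos 6: 110110 XOR 100101 = 010011
  pos 7: 100111 XOR 100101 = 000010
Remainder = 00010 (nonzero — an error is detected).

00010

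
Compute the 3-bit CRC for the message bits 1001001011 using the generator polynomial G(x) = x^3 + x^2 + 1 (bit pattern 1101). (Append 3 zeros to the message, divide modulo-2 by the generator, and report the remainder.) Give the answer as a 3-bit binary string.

Append 3 zeros: 1001001011000. Divide by 1101 (XOR where the leading bit is 1):
  pos 0: 1001 XOR 1101 = 0100
  pos 1: 1000 XOR 1101 = 0101
  pos 2: 1010 XOR 1101 = 0111
  pos 3: 1111 XOR 1101 = 0010
  pos 5: 1001 XOR 1101 = 0100
  pos 6: 1001 XOR 1101 = 0100
  pos 7: 1000 XOR 1101 = 0101
  pos 8: 1010 XOR 1101 = 0111
  pos 9: 1110 XOR 1101 = 0011
Remainder (last 3 bits) = 011. This is the CRC / FCS.

011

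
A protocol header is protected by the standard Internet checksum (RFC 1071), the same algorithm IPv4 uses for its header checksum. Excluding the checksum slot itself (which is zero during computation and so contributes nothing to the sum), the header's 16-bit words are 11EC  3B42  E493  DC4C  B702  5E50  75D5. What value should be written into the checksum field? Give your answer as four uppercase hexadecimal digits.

66C8

One's-complement addition (fold any carry out of bit 15 back into bit 0):
  0x11EC + 0x3B42 = 0x04D2E
  0x4D2E + 0xE493 = 0x131C1 → wrap carry → 0x31C2
  0x31C2 + 0xDC4C = 0x10E0E → wrap carry → 0x0E0F
  0x0E0F + 0xB702 = 0x0C511
  0xC511 + 0x5E50 = 0x12361 → wrap carry → 0x2362
  0x2362 + 0x75D5 = 0x09937
One's-complement sum = 0x9937.
Checksum = ~0x9937 & 0xFFFF = 0x66C8.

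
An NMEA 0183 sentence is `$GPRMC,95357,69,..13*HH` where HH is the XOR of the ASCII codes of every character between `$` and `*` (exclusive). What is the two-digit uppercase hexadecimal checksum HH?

57

XOR the ASCII codes of the payload characters:
  'G' = 0x47 → acc = 0x47
  'P' = 0x50 → acc = 0x17
  'R' = 0x52 → acc = 0x45
  'M' = 0x4D → acc = 0x08
  'C' = 0x43 → acc = 0x4B
  ',' = 0x2C → acc = 0x67
  '9' = 0x39 → acc = 0x5E
  '5' = 0x35 → acc = 0x6B
  '3' = 0x33 → acc = 0x58
  '5' = 0x35 → acc = 0x6D
  '7' = 0x37 → acc = 0x5A
  ',' = 0x2C → acc = 0x76
  '6' = 0x36 → acc = 0x40
  '9' = 0x39 → acc = 0x79
  ',' = 0x2C → acc = 0x55
  '.' = 0x2E → acc = 0x7B
  '.' = 0x2E → acc = 0x55
  '1' = 0x31 → acc = 0x64
  '3' = 0x33 → acc = 0x57
Checksum = 0x57.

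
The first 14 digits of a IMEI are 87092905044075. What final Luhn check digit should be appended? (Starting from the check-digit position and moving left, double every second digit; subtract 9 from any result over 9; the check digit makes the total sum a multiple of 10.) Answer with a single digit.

6

Partial digits right→left: 5 7 0 4 4 0 5 0 9 2 9 0 7 8
Double every second digit counting from the check-digit position (so the 1st, 3rd, 5th, ... of the partial from the right).
  doubled (with −9 where >9): 1 0 8 1 9 9 5 → sum 33
  kept as-is: 7 4 0 0 2 0 8 → sum 21
Total = 33 + 21 = 54.
Check digit = (10 − (54 mod 10)) mod 10 = 6.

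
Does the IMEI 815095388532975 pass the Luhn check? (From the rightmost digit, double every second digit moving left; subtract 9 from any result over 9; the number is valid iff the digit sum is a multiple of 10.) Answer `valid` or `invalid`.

valid

From the right, keep odd positions and double even positions (subtract 9 from any doubled value over 9):
  doubled (positions 2,4,...): 5 4 1 7 1 0 2 → sum 20
  kept (positions 1,3,...): 5 9 3 8 3 9 5 8 → sum 50
Total = 70.
70 mod 10 = 0, so the number is valid.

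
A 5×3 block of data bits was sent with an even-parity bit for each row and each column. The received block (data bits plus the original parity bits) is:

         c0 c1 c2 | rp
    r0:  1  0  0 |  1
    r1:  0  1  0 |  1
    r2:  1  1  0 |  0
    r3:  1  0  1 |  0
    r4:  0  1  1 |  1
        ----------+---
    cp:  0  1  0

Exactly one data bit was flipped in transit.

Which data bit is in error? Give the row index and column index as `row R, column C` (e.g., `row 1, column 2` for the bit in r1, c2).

Recompute each row's even parity and compare to rp:
  r0: data parity 1, sent rp 1 → ok
  r1: data parity 1, sent rp 1 → ok
  r2: data parity 0, sent rp 0 → ok
  r3: data parity 0, sent rp 0 → ok
  r4: data parity 0, sent rp 1 → mismatch
Recompute each column's even parity and compare to cp:
  c0: data parity 1, sent cp 0 → mismatch
  c1: data parity 1, sent cp 1 → ok
  c2: data parity 0, sent cp 0 → ok
Exactly one row (r4) and one column (c0) fail → the flipped bit is at their intersection.

row 4, column 0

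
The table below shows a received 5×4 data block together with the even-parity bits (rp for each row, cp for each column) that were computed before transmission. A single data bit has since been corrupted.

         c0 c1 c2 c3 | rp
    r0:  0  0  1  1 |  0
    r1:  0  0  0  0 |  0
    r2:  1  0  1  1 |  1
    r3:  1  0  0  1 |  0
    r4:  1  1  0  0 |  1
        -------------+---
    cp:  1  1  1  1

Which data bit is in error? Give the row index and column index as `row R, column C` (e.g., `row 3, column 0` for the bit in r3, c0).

Recompute each row's even parity and compare to rp:
  r0: data parity 0, sent rp 0 → ok
  r1: data parity 0, sent rp 0 → ok
  r2: data parity 1, sent rp 1 → ok
  r3: data parity 0, sent rp 0 → ok
  r4: data parity 0, sent rp 1 → mismatch
Recompute each column's even parity and compare to cp:
  c0: data parity 1, sent cp 1 → ok
  c1: data parity 1, sent cp 1 → ok
  c2: data parity 0, sent cp 1 → mismatch
  c3: data parity 1, sent cp 1 → ok
Exactly one row (r4) and one column (c2) fail → the flipped bit is at their intersection.

row 4, column 2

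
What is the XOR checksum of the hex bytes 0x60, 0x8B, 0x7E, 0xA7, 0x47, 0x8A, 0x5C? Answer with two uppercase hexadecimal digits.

A3

XOR the bytes together:
  start with 0x60
  0x60 ⊕ 0x8B = 0xEB
  0xEB ⊕ 0x7E = 0x95
  0x95 ⊕ 0xA7 = 0x32
  0x32 ⊕ 0x47 = 0x75
  0x75 ⊕ 0x8A = 0xFF
  0xFF ⊕ 0x5C = 0xA3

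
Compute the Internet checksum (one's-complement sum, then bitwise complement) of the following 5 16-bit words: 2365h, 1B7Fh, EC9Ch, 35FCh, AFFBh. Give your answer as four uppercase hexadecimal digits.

One's-complement addition (fold any carry out of bit 15 back into bit 0):
  0x2365 + 0x1B7F = 0x03EE4
  0x3EE4 + 0xEC9C = 0x12B80 → wrap carry → 0x2B81
  0x2B81 + 0x35FC = 0x0617D
  0x617D + 0xAFFB = 0x11178 → wrap carry → 0x1179
One's-complement sum = 0x1179.
Checksum = ~0x1179 & 0xFFFF = 0xEE86.

EE86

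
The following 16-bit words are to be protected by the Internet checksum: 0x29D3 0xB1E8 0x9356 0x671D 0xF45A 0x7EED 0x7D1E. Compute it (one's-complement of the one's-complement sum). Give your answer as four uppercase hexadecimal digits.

3969

One's-complement addition (fold any carry out of bit 15 back into bit 0):
  0x29D3 + 0xB1E8 = 0x0DBBB
  0xDBBB + 0x9356 = 0x16F11 → wrap carry → 0x6F12
  0x6F12 + 0x671D = 0x0D62F
  0xD62F + 0xF45A = 0x1CA89 → wrap carry → 0xCA8A
  0xCA8A + 0x7EED = 0x14977 → wrap carry → 0x4978
  0x4978 + 0x7D1E = 0x0C696
One's-complement sum = 0xC696.
Checksum = ~0xC696 & 0xFFFF = 0x3969.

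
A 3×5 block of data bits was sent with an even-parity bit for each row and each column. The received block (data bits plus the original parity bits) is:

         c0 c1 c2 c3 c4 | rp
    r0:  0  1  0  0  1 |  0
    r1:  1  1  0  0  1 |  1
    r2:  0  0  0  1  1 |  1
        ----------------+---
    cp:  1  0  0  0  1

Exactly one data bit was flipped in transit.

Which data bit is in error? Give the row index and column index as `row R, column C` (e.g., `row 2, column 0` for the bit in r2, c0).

Recompute each row's even parity and compare to rp:
  r0: data parity 0, sent rp 0 → ok
  r1: data parity 1, sent rp 1 → ok
  r2: data parity 0, sent rp 1 → mismatch
Recompute each column's even parity and compare to cp:
  c0: data parity 1, sent cp 1 → ok
  c1: data parity 0, sent cp 0 → ok
  c2: data parity 0, sent cp 0 → ok
  c3: data parity 1, sent cp 0 → mismatch
  c4: data parity 1, sent cp 1 → ok
Exactly one row (r2) and one column (c3) fail → the flipped bit is at their intersection.

row 2, column 3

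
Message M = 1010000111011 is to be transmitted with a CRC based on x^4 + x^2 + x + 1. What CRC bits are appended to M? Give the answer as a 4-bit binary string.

Append 4 zeros: 10100001110110000. Divide by 10111 (XOR where the leading bit is 1):
  pos 0: 10100 XOR 10111 = 00011
  pos 3: 11001 XOR 10111 = 01110
  pos 4: 11101 XOR 10111 = 01010
  pos 5: 10101 XOR 10111 = 00010
  pos 8: 10011 XOR 10111 = 00100
  pos 10: 10000 XOR 10111 = 00111
  pos 12: 11100 XOR 10111 = 01011
Remainder (last 4 bits) = 1011. This is the CRC / FCS.

1011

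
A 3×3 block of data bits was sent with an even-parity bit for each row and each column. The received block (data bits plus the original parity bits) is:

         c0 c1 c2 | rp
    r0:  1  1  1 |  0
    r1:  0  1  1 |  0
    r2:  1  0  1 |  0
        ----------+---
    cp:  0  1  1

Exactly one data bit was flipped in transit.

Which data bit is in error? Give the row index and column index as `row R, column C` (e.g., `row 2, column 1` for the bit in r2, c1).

row 0, column 1

Recompute each row's even parity and compare to rp:
  r0: data parity 1, sent rp 0 → mismatch
  r1: data parity 0, sent rp 0 → ok
  r2: data parity 0, sent rp 0 → ok
Recompute each column's even parity and compare to cp:
  c0: data parity 0, sent cp 0 → ok
  c1: data parity 0, sent cp 1 → mismatch
  c2: data parity 1, sent cp 1 → ok
Exactly one row (r0) and one column (c1) fail → the flipped bit is at their intersection.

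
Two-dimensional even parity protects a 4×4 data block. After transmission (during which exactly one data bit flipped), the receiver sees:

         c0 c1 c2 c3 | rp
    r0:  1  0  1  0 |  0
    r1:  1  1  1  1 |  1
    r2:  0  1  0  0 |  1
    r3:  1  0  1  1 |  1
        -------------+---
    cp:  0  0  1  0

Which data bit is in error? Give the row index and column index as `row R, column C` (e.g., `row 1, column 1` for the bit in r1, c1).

row 1, column 0

Recompute each row's even parity and compare to rp:
  r0: data parity 0, sent rp 0 → ok
  r1: data parity 0, sent rp 1 → mismatch
  r2: data parity 1, sent rp 1 → ok
  r3: data parity 1, sent rp 1 → ok
Recompute each column's even parity and compare to cp:
  c0: data parity 1, sent cp 0 → mismatch
  c1: data parity 0, sent cp 0 → ok
  c2: data parity 1, sent cp 1 → ok
  c3: data parity 0, sent cp 0 → ok
Exactly one row (r1) and one column (c0) fail → the flipped bit is at their intersection.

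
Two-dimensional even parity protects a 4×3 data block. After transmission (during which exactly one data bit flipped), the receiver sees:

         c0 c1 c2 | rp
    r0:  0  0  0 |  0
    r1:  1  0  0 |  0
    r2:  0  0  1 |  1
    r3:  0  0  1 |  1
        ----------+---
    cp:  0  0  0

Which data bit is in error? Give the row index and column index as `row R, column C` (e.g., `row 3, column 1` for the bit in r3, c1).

Recompute each row's even parity and compare to rp:
  r0: data parity 0, sent rp 0 → ok
  r1: data parity 1, sent rp 0 → mismatch
  r2: data parity 1, sent rp 1 → ok
  r3: data parity 1, sent rp 1 → ok
Recompute each column's even parity and compare to cp:
  c0: data parity 1, sent cp 0 → mismatch
  c1: data parity 0, sent cp 0 → ok
  c2: data parity 0, sent cp 0 → ok
Exactly one row (r1) and one column (c0) fail → the flipped bit is at their intersection.

row 1, column 0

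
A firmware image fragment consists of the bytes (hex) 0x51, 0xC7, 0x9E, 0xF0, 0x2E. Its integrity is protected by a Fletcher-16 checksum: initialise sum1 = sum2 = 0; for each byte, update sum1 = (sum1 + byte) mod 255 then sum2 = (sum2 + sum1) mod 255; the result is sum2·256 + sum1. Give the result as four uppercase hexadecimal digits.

A1D6

Running sums (mod 255):
  after byte 0 (0x51): sum1=81, sum2=81
  after byte 1 (0xC7): sum1=25, sum2=106
  after byte 2 (0x9E): sum1=183, sum2=34
  after byte 3 (0xF0): sum1=168, sum2=202
  after byte 4 (0x2E): sum1=214, sum2=161
Checksum = sum2·256 + sum1 = 161·256 + 214 = 41430 = 0xA1D6.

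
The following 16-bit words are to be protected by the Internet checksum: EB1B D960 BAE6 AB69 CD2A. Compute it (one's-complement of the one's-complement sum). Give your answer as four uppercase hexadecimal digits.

One's-complement addition (fold any carry out of bit 15 back into bit 0):
  0xEB1B + 0xD960 = 0x1C47B → wrap carry → 0xC47C
  0xC47C + 0xBAE6 = 0x17F62 → wrap carry → 0x7F63
  0x7F63 + 0xAB69 = 0x12ACC → wrap carry → 0x2ACD
  0x2ACD + 0xCD2A = 0x0F7F7
One's-complement sum = 0xF7F7.
Checksum = ~0xF7F7 & 0xFFFF = 0x0808.

0808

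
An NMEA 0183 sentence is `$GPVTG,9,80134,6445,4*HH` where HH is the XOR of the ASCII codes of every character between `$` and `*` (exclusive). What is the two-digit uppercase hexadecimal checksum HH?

XOR the ASCII codes of the payload characters:
  'G' = 0x47 → acc = 0x47
  'P' = 0x50 → acc = 0x17
  'V' = 0x56 → acc = 0x41
  'T' = 0x54 → acc = 0x15
  'G' = 0x47 → acc = 0x52
  ',' = 0x2C → acc = 0x7E
  '9' = 0x39 → acc = 0x47
  ',' = 0x2C → acc = 0x6B
  '8' = 0x38 → acc = 0x53
  '0' = 0x30 → acc = 0x63
  '1' = 0x31 → acc = 0x52
  '3' = 0x33 → acc = 0x61
  '4' = 0x34 → acc = 0x55
  ',' = 0x2C → acc = 0x79
  '6' = 0x36 → acc = 0x4F
  '4' = 0x34 → acc = 0x7B
  '4' = 0x34 → acc = 0x4F
  '5' = 0x35 → acc = 0x7A
  ',' = 0x2C → acc = 0x56
  '4' = 0x34 → acc = 0x62
Checksum = 0x62.

62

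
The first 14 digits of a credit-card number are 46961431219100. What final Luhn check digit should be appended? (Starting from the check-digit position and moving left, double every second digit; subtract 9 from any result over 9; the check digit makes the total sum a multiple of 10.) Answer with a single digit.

2

Partial digits right→left: 0 0 1 9 1 2 1 3 4 1 6 9 6 4
Double every second digit counting from the check-digit position (so the 1st, 3rd, 5th, ... of the partial from the right).
  doubled (with −9 where >9): 0 2 2 2 8 3 3 → sum 20
  kept as-is: 0 9 2 3 1 9 4 → sum 28
Total = 20 + 28 = 48.
Check digit = (10 − (48 mod 10)) mod 10 = 2.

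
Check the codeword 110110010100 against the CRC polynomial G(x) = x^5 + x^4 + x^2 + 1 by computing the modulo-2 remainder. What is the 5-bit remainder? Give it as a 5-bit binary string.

00000

Modulo-2 division of 110110010100 by 110101:
  pos 0: 110110 XOR 110101 = 000011
  pos 4: 110101 XOR 110101 = 000000
Remainder = 00000 (zero — the frame passes the CRC check).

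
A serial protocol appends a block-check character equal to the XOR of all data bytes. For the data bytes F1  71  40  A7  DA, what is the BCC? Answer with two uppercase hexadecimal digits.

XOR the bytes together:
  start with 0xF1
  0xF1 ⊕ 0x71 = 0x80
  0x80 ⊕ 0x40 = 0xC0
  0xC0 ⊕ 0xA7 = 0x67
  0x67 ⊕ 0xDA = 0xBD

BD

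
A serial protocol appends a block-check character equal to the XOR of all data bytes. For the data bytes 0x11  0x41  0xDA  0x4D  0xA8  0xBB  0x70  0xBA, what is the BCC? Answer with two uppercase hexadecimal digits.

XOR the bytes together:
  start with 0x11
  0x11 ⊕ 0x41 = 0x50
  0x50 ⊕ 0xDA = 0x8A
  0x8A ⊕ 0x4D = 0xC7
  0xC7 ⊕ 0xA8 = 0x6F
  0x6F ⊕ 0xBB = 0xD4
  0xD4 ⊕ 0x70 = 0xA4
  0xA4 ⊕ 0xBA = 0x1E

1E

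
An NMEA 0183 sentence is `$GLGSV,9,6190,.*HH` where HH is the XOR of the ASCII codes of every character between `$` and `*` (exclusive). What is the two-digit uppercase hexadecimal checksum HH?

XOR the ASCII codes of the payload characters:
  'G' = 0x47 → acc = 0x47
  'L' = 0x4C → acc = 0x0B
  'G' = 0x47 → acc = 0x4C
  'S' = 0x53 → acc = 0x1F
  'V' = 0x56 → acc = 0x49
  ',' = 0x2C → acc = 0x65
  '9' = 0x39 → acc = 0x5C
  ',' = 0x2C → acc = 0x70
  '6' = 0x36 → acc = 0x46
  '1' = 0x31 → acc = 0x77
  '9' = 0x39 → acc = 0x4E
  '0' = 0x30 → acc = 0x7E
  ',' = 0x2C → acc = 0x52
  '.' = 0x2E → acc = 0x7C
Checksum = 0x7C.

7C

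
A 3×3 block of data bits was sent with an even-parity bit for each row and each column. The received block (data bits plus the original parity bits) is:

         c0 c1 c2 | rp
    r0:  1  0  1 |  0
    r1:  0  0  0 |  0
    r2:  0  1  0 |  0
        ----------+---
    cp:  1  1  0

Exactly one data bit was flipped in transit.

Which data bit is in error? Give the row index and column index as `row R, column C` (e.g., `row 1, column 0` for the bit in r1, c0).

Recompute each row's even parity and compare to rp:
  r0: data parity 0, sent rp 0 → ok
  r1: data parity 0, sent rp 0 → ok
  r2: data parity 1, sent rp 0 → mismatch
Recompute each column's even parity and compare to cp:
  c0: data parity 1, sent cp 1 → ok
  c1: data parity 1, sent cp 1 → ok
  c2: data parity 1, sent cp 0 → mismatch
Exactly one row (r2) and one column (c2) fail → the flipped bit is at their intersection.

row 2, column 2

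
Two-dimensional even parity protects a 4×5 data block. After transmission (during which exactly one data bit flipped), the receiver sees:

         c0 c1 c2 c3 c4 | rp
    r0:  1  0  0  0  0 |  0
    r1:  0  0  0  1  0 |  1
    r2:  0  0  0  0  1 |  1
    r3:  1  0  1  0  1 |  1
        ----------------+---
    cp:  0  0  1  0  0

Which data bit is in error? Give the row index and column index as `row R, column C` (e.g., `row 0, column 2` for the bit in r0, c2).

Recompute each row's even parity and compare to rp:
  r0: data parity 1, sent rp 0 → mismatch
  r1: data parity 1, sent rp 1 → ok
  r2: data parity 1, sent rp 1 → ok
  r3: data parity 1, sent rp 1 → ok
Recompute each column's even parity and compare to cp:
  c0: data parity 0, sent cp 0 → ok
  c1: data parity 0, sent cp 0 → ok
  c2: data parity 1, sent cp 1 → ok
  c3: data parity 1, sent cp 0 → mismatch
  c4: data parity 0, sent cp 0 → ok
Exactly one row (r0) and one column (c3) fail → the flipped bit is at their intersection.

row 0, column 3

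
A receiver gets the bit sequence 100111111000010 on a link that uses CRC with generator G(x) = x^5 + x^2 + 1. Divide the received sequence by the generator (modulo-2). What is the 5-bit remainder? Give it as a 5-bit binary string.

Modulo-2 division of 100111111000010 by 100101:
  pos 0: 100111 XOR 100101 = 000010
  pos 4: 101110 XOR 100101 = 001011
  pos 6: 101100 XOR 100101 = 001001
  pos 8: 100101 XOR 100101 = 000000
Remainder = 00000 (zero — the frame passes the CRC check).

00000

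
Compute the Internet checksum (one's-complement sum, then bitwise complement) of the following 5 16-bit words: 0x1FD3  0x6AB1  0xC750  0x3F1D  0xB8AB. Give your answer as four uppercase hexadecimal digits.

One's-complement addition (fold any carry out of bit 15 back into bit 0):
  0x1FD3 + 0x6AB1 = 0x08A84
  0x8A84 + 0xC750 = 0x151D4 → wrap carry → 0x51D5
  0x51D5 + 0x3F1D = 0x090F2
  0x90F2 + 0xB8AB = 0x1499D → wrap carry → 0x499E
One's-complement sum = 0x499E.
Checksum = ~0x499E & 0xFFFF = 0xB661.

B661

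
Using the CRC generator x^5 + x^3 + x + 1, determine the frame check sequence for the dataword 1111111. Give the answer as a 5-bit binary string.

10110

Append 5 zeros: 111111100000. Divide by 101011 (XOR where the leading bit is 1):
  pos 0: 111111 XOR 101011 = 010100
  pos 1: 101001 XOR 101011 = 000010
  pos 5: 100000 XOR 101011 = 001011
Remainder (last 5 bits) = 10110. This is the CRC / FCS.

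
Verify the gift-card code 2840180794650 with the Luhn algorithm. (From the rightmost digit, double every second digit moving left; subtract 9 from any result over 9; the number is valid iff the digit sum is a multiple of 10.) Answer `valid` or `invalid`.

From the right, keep odd positions and double even positions (subtract 9 from any doubled value over 9):
  doubled (positions 2,4,...): 1 8 5 7 0 7 → sum 28
  kept (positions 1,3,...): 0 6 9 0 1 4 2 → sum 22
Total = 50.
50 mod 10 = 0, so the number is valid.

valid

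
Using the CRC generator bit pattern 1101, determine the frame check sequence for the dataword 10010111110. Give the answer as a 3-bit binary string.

010

Append 3 zeros: 10010111110000. Divide by 1101 (XOR where the leading bit is 1):
  pos 0: 1001 XOR 1101 = 0100
  pos 1: 1000 XOR 1101 = 0101
  pos 2: 1011 XOR 1101 = 0110
  pos 3: 1101 XOR 1101 = 0000
  pos 7: 1110 XOR 1101 = 0011
  pos 9: 1100 XOR 1101 = 0001
Remainder (last 3 bits) = 010. This is the CRC / FCS.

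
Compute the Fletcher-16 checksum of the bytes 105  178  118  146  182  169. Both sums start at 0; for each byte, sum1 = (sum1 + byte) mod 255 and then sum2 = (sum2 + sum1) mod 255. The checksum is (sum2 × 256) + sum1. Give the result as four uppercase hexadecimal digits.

Running sums (mod 255):
  after byte 0 (105): sum1=105, sum2=105
  after byte 1 (178): sum1=28, sum2=133
  after byte 2 (118): sum1=146, sum2=24
  after byte 3 (146): sum1=37, sum2=61
  after byte 4 (182): sum1=219, sum2=25
  after byte 5 (169): sum1=133, sum2=158
Checksum = sum2·256 + sum1 = 158·256 + 133 = 40581 = 0x9E85.

9E85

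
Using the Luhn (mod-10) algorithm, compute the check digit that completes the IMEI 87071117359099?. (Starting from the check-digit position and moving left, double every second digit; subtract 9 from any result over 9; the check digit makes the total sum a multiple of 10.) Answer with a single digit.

2

Partial digits right→left: 9 9 0 9 5 3 7 1 1 1 7 0 7 8
Double every second digit counting from the check-digit position (so the 1st, 3rd, 5th, ... of the partial from the right).
  doubled (with −9 where >9): 9 0 1 5 2 5 5 → sum 27
  kept as-is: 9 9 3 1 1 0 8 → sum 31
Total = 27 + 31 = 58.
Check digit = (10 − (58 mod 10)) mod 10 = 2.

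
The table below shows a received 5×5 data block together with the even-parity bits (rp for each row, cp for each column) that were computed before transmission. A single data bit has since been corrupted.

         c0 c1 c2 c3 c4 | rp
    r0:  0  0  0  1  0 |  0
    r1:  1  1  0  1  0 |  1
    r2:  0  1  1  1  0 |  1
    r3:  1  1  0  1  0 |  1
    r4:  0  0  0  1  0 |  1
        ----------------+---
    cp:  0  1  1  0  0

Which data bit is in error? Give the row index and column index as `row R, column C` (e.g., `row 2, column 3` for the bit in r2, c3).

Recompute each row's even parity and compare to rp:
  r0: data parity 1, sent rp 0 → mismatch
  r1: data parity 1, sent rp 1 → ok
  r2: data parity 1, sent rp 1 → ok
  r3: data parity 1, sent rp 1 → ok
  r4: data parity 1, sent rp 1 → ok
Recompute each column's even parity and compare to cp:
  c0: data parity 0, sent cp 0 → ok
  c1: data parity 1, sent cp 1 → ok
  c2: data parity 1, sent cp 1 → ok
  c3: data parity 1, sent cp 0 → mismatch
  c4: data parity 0, sent cp 0 → ok
Exactly one row (r0) and one column (c3) fail → the flipped bit is at their intersection.

row 0, column 3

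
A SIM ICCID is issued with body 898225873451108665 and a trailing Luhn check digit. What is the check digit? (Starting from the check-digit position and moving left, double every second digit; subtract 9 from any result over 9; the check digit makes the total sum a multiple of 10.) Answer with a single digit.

8

Partial digits right→left: 5 6 6 8 0 1 1 5 4 3 7 8 5 2 2 8 9 8
Double every second digit counting from the check-digit position (so the 1st, 3rd, 5th, ... of the partial from the right).
  doubled (with −9 where >9): 1 3 0 2 8 5 1 4 9 → sum 33
  kept as-is: 6 8 1 5 3 8 2 8 8 → sum 49
Total = 33 + 49 = 82.
Check digit = (10 − (82 mod 10)) mod 10 = 8.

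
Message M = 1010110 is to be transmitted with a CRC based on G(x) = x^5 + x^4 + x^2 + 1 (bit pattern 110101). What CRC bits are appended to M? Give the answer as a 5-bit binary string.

00011

Append 5 zeros: 101011000000. Divide by 110101 (XOR where the leading bit is 1):
  pos 0: 101011 XOR 110101 = 011110
  pos 1: 111100 XOR 110101 = 001001
  pos 3: 100100 XOR 110101 = 010001
  pos 4: 100010 XOR 110101 = 010111
  pos 5: 101110 XOR 110101 = 011011
  pos 6: 110110 XOR 110101 = 000011
Remainder (last 5 bits) = 00011. This is the CRC / FCS.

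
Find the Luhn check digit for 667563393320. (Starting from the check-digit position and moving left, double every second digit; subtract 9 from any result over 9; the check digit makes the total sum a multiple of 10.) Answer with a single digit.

8

Partial digits right→left: 0 2 3 3 9 3 3 6 5 7 6 6
Double every second digit counting from the check-digit position (so the 1st, 3rd, 5th, ... of the partial from the right).
  doubled (with −9 where >9): 0 6 9 6 1 3 → sum 25
  kept as-is: 2 3 3 6 7 6 → sum 27
Total = 25 + 27 = 52.
Check digit = (10 − (52 mod 10)) mod 10 = 8.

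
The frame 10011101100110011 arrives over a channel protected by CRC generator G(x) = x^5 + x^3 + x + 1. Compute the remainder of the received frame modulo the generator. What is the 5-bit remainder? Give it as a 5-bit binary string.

Modulo-2 division of 10011101100110011 by 101011:
  pos 0: 100111 XOR 101011 = 001100
  pos 2: 110001 XOR 101011 = 011010
  pos 3: 110101 XOR 101011 = 011110
  pos 4: 111100 XOR 101011 = 010111
  pos 5: 101110 XOR 101011 = 000101
  pos 8: 101110 XOR 101011 = 000101
  pos 11: 101011 XOR 101011 = 000000
Remainder = 00000 (zero — the frame passes the CRC check).

00000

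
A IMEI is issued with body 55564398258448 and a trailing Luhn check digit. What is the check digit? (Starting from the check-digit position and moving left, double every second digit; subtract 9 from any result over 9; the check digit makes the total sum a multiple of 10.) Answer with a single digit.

0

Partial digits right→left: 8 4 4 8 5 2 8 9 3 4 6 5 5 5
Double every second digit counting from the check-digit position (so the 1st, 3rd, 5th, ... of the partial from the right).
  doubled (with −9 where >9): 7 8 1 7 6 3 1 → sum 33
  kept as-is: 4 8 2 9 4 5 5 → sum 37
Total = 33 + 37 = 70.
Check digit = (10 − (70 mod 10)) mod 10 = 0.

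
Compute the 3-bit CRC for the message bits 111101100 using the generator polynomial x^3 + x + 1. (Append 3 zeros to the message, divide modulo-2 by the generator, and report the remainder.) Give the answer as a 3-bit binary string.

Append 3 zeros: 111101100000. Divide by 1011 (XOR where the leading bit is 1):
  pos 0: 1111 XOR 1011 = 0100
  pos 1: 1000 XOR 1011 = 0011
  pos 3: 1111 XOR 1011 = 0100
  pos 4: 1000 XOR 1011 = 0011
  pos 6: 1100 XOR 1011 = 0111
  pos 7: 1110 XOR 1011 = 0101
  pos 8: 1010 XOR 1011 = 0001
Remainder (last 3 bits) = 001. This is the CRC / FCS.

001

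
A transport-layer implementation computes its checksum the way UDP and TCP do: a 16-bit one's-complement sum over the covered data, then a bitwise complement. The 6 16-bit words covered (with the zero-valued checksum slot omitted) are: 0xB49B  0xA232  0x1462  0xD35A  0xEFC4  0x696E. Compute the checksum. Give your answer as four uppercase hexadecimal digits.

One's-complement addition (fold any carry out of bit 15 back into bit 0):
  0xB49B + 0xA232 = 0x156CD → wrap carry → 0x56CE
  0x56CE + 0x1462 = 0x06B30
  0x6B30 + 0xD35A = 0x13E8A → wrap carry → 0x3E8B
  0x3E8B + 0xEFC4 = 0x12E4F → wrap carry → 0x2E50
  0x2E50 + 0x696E = 0x097BE
One's-complement sum = 0x97BE.
Checksum = ~0x97BE & 0xFFFF = 0x6841.

6841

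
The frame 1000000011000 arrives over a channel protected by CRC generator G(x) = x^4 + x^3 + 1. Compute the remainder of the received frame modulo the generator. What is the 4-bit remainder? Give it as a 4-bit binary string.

Modulo-2 division of 1000000011000 by 11001:
  pos 0: 10000 XOR 11001 = 01001
  pos 1: 10010 XOR 11001 = 01011
  pos 2: 10110 XOR 11001 = 01111
  pos 3: 11110 XOR 11001 = 00111
  pos 5: 11111 XOR 11001 = 00110
  pos 7: 11000 XOR 11001 = 00001
Remainder = 0010 (nonzero — an error is detected).

0010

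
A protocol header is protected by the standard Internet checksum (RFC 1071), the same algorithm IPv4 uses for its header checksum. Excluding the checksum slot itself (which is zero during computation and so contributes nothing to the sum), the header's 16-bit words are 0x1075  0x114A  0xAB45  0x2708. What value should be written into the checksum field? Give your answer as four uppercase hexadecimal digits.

0BF3

One's-complement addition (fold any carry out of bit 15 back into bit 0):
  0x1075 + 0x114A = 0x021BF
  0x21BF + 0xAB45 = 0x0CD04
  0xCD04 + 0x2708 = 0x0F40C
One's-complement sum = 0xF40C.
Checksum = ~0xF40C & 0xFFFF = 0x0BF3.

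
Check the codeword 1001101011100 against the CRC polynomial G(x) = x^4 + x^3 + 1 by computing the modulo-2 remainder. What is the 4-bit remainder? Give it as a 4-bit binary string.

Modulo-2 division of 1001101011100 by 11001:
  pos 0: 10011 XOR 11001 = 01010
  pos 1: 10100 XOR 11001 = 01101
  pos 2: 11011 XOR 11001 = 00010
  pos 5: 10011 XOR 11001 = 01010
  pos 6: 10101 XOR 11001 = 01100
  pos 7: 11000 XOR 11001 = 00001
Remainder = 0010 (nonzero — an error is detected).

0010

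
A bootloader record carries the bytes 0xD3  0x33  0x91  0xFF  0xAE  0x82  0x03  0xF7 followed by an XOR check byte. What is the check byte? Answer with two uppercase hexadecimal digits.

56

XOR the bytes together:
  start with 0xD3
  0xD3 ⊕ 0x33 = 0xE0
  0xE0 ⊕ 0x91 = 0x71
  0x71 ⊕ 0xFF = 0x8E
  0x8E ⊕ 0xAE = 0x20
  0x20 ⊕ 0x82 = 0xA2
  0xA2 ⊕ 0x03 = 0xA1
  0xA1 ⊕ 0xF7 = 0x56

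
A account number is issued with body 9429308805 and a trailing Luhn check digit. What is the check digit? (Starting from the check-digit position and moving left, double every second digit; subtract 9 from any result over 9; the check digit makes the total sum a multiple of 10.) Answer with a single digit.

Partial digits right→left: 5 0 8 8 0 3 9 2 4 9
Double every second digit counting from the check-digit position (so the 1st, 3rd, 5th, ... of the partial from the right).
  doubled (with −9 where >9): 1 7 0 9 8 → sum 25
  kept as-is: 0 8 3 2 9 → sum 22
Total = 25 + 22 = 47.
Check digit = (10 − (47 mod 10)) mod 10 = 3.

3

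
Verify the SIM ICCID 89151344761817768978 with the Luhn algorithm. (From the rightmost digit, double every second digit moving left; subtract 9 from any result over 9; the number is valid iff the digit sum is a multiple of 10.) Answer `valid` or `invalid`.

valid

From the right, keep odd positions and double even positions (subtract 9 from any doubled value over 9):
  doubled (positions 2,4,...): 5 7 5 2 2 5 8 2 2 7 → sum 45
  kept (positions 1,3,...): 8 9 6 7 8 6 4 3 5 9 → sum 65
Total = 110.
110 mod 10 = 0, so the number is valid.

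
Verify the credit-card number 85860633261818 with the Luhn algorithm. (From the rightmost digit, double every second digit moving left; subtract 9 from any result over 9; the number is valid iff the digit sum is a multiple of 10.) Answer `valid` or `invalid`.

From the right, keep odd positions and double even positions (subtract 9 from any doubled value over 9):
  doubled (positions 2,4,...): 2 2 4 6 0 7 7 → sum 28
  kept (positions 1,3,...): 8 8 6 3 6 6 5 → sum 42
Total = 70.
70 mod 10 = 0, so the number is valid.

valid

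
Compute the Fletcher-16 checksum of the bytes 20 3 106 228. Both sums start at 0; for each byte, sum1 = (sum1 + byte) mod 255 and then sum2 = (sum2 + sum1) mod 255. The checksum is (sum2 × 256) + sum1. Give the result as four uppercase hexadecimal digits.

Running sums (mod 255):
  after byte 0 (20): sum1=20, sum2=20
  after byte 1 (3): sum1=23, sum2=43
  after byte 2 (106): sum1=129, sum2=172
  after byte 3 (228): sum1=102, sum2=19
Checksum = sum2·256 + sum1 = 19·256 + 102 = 4966 = 0x1366.

1366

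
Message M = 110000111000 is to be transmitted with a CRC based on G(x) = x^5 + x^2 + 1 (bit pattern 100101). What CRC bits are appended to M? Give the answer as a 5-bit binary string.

Append 5 zeros: 11000011100000000. Divide by 100101 (XOR where the leading bit is 1):
  pos 0: 110000 XOR 100101 = 010101
  pos 1: 101011 XOR 100101 = 001110
  pos 3: 111011 XOR 100101 = 011110
  pos 4: 111100 XOR 100101 = 011001
  pos 5: 110010 XOR 100101 = 010111
  pos 6: 101110 XOR 100101 = 001011
  pos 8: 101100 XOR 100101 = 001001
  pos 10: 100100 XOR 100101 = 000001
Remainder (last 5 bits) = 00010. This is the CRC / FCS.

00010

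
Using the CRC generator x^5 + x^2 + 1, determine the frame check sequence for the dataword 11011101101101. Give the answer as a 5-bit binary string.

Append 5 zeros: 1101110110110100000. Divide by 100101 (XOR where the leading bit is 1):
  pos 0: 110111 XOR 100101 = 010010
  pos 1: 100100 XOR 100101 = 000001
  pos 6: 111011 XOR 100101 = 011110
  pos 7: 111100 XOR 100101 = 011001
  pos 8: 110011 XOR 100101 = 010110
  pos 9: 101100 XOR 100101 = 001001
  pos 11: 100100 XOR 100101 = 000001
Remainder (last 5 bits) = 00100. This is the CRC / FCS.

00100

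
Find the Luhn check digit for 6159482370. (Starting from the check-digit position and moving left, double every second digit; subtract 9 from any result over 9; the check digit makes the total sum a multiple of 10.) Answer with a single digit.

2

Partial digits right→left: 0 7 3 2 8 4 9 5 1 6
Double every second digit counting from the check-digit position (so the 1st, 3rd, 5th, ... of the partial from the right).
  doubled (with −9 where >9): 0 6 7 9 2 → sum 24
  kept as-is: 7 2 4 5 6 → sum 24
Total = 24 + 24 = 48.
Check digit = (10 − (48 mod 10)) mod 10 = 2.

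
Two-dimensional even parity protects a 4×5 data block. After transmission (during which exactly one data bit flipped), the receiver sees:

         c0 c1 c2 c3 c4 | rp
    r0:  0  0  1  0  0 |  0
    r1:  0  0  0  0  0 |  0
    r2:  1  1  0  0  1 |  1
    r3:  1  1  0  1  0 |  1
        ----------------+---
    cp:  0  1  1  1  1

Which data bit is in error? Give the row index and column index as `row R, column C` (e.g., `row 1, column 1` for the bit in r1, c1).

row 0, column 1

Recompute each row's even parity and compare to rp:
  r0: data parity 1, sent rp 0 → mismatch
  r1: data parity 0, sent rp 0 → ok
  r2: data parity 1, sent rp 1 → ok
  r3: data parity 1, sent rp 1 → ok
Recompute each column's even parity and compare to cp:
  c0: data parity 0, sent cp 0 → ok
  c1: data parity 0, sent cp 1 → mismatch
  c2: data parity 1, sent cp 1 → ok
  c3: data parity 1, sent cp 1 → ok
  c4: data parity 1, sent cp 1 → ok
Exactly one row (r0) and one column (c1) fail → the flipped bit is at their intersection.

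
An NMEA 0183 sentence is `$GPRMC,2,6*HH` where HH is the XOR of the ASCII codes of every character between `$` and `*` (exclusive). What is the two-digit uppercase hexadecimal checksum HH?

XOR the ASCII codes of the payload characters:
  'G' = 0x47 → acc = 0x47
  'P' = 0x50 → acc = 0x17
  'R' = 0x52 → acc = 0x45
  'M' = 0x4D → acc = 0x08
  'C' = 0x43 → acc = 0x4B
  ',' = 0x2C → acc = 0x67
  '2' = 0x32 → acc = 0x55
  ',' = 0x2C → acc = 0x79
  '6' = 0x36 → acc = 0x4F
Checksum = 0x4F.

4F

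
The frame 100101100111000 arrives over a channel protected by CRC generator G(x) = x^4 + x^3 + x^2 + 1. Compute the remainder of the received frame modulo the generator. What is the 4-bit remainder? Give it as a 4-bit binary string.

Modulo-2 division of 100101100111000 by 11101:
  pos 0: 10010 XOR 11101 = 01111
  pos 1: 11111 XOR 11101 = 00010
  pos 4: 10100 XOR 11101 = 01001
  pos 5: 10011 XOR 11101 = 01110
  pos 6: 11101 XOR 11101 = 00000
Remainder = 1000 (nonzero — an error is detected).

1000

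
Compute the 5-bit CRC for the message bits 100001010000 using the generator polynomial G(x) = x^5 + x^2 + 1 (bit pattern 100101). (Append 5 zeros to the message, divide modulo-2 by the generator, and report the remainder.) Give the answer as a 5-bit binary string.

Append 5 zeros: 10000101000000000. Divide by 100101 (XOR where the leading bit is 1):
  pos 0: 100001 XOR 100101 = 000100
  pos 3: 100010 XOR 100101 = 000111
  pos 6: 111000 XOR 100101 = 011101
  pos 7: 111010 XOR 100101 = 011111
  pos 8: 111110 XOR 100101 = 011011
  pos 9: 110110 XOR 100101 = 010011
  pos 10: 100110 XOR 100101 = 000011
Remainder (last 5 bits) = 00110. This is the CRC / FCS.

00110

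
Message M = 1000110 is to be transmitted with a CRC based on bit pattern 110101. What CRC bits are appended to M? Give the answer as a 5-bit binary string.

11010

Append 5 zeros: 100011000000. Divide by 110101 (XOR where the leading bit is 1):
  pos 0: 100011 XOR 110101 = 010110
  pos 1: 101100 XOR 110101 = 011001
  pos 2: 110010 XOR 110101 = 000111
  pos 5: 111000 XOR 110101 = 001101
Remainder (last 5 bits) = 11010. This is the CRC / FCS.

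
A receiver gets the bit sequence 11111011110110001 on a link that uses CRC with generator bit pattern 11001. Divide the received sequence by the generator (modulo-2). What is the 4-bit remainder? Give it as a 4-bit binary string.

Modulo-2 division of 11111011110110001 by 11001:
  pos 0: 11111 XOR 11001 = 00110
  pos 2: 11001 XOR 11001 = 00000
  pos 7: 11101 XOR 11001 = 00100
  pos 9: 10010 XOR 11001 = 01011
  pos 10: 10110 XOR 11001 = 01111
  pos 11: 11110 XOR 11001 = 00111
Remainder = 1111 (nonzero — an error is detected).

1111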